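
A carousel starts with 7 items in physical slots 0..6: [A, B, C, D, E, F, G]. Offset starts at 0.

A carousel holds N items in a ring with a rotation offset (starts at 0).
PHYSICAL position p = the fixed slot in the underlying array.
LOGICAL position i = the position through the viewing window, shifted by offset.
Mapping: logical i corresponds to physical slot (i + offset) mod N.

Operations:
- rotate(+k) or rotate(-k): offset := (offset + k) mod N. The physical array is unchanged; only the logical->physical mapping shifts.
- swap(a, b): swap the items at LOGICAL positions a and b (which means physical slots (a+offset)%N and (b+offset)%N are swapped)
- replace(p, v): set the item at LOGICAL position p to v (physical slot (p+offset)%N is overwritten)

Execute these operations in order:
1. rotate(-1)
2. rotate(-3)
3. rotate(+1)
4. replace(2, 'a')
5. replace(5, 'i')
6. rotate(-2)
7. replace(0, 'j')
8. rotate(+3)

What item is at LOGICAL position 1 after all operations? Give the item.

Answer: a

Derivation:
After op 1 (rotate(-1)): offset=6, physical=[A,B,C,D,E,F,G], logical=[G,A,B,C,D,E,F]
After op 2 (rotate(-3)): offset=3, physical=[A,B,C,D,E,F,G], logical=[D,E,F,G,A,B,C]
After op 3 (rotate(+1)): offset=4, physical=[A,B,C,D,E,F,G], logical=[E,F,G,A,B,C,D]
After op 4 (replace(2, 'a')): offset=4, physical=[A,B,C,D,E,F,a], logical=[E,F,a,A,B,C,D]
After op 5 (replace(5, 'i')): offset=4, physical=[A,B,i,D,E,F,a], logical=[E,F,a,A,B,i,D]
After op 6 (rotate(-2)): offset=2, physical=[A,B,i,D,E,F,a], logical=[i,D,E,F,a,A,B]
After op 7 (replace(0, 'j')): offset=2, physical=[A,B,j,D,E,F,a], logical=[j,D,E,F,a,A,B]
After op 8 (rotate(+3)): offset=5, physical=[A,B,j,D,E,F,a], logical=[F,a,A,B,j,D,E]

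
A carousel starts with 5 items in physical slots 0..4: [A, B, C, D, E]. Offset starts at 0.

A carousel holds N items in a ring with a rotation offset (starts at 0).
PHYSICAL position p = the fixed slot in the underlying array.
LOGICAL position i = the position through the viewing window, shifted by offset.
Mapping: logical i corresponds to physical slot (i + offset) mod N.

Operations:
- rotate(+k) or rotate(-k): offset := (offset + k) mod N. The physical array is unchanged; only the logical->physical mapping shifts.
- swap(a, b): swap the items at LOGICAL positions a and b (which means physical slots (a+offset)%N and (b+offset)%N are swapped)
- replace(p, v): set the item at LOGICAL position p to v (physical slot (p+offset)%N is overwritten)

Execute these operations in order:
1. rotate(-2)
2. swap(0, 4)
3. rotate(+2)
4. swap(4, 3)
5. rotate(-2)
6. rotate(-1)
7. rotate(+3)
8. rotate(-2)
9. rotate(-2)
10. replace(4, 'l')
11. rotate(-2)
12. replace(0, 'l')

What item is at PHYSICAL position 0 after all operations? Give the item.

After op 1 (rotate(-2)): offset=3, physical=[A,B,C,D,E], logical=[D,E,A,B,C]
After op 2 (swap(0, 4)): offset=3, physical=[A,B,D,C,E], logical=[C,E,A,B,D]
After op 3 (rotate(+2)): offset=0, physical=[A,B,D,C,E], logical=[A,B,D,C,E]
After op 4 (swap(4, 3)): offset=0, physical=[A,B,D,E,C], logical=[A,B,D,E,C]
After op 5 (rotate(-2)): offset=3, physical=[A,B,D,E,C], logical=[E,C,A,B,D]
After op 6 (rotate(-1)): offset=2, physical=[A,B,D,E,C], logical=[D,E,C,A,B]
After op 7 (rotate(+3)): offset=0, physical=[A,B,D,E,C], logical=[A,B,D,E,C]
After op 8 (rotate(-2)): offset=3, physical=[A,B,D,E,C], logical=[E,C,A,B,D]
After op 9 (rotate(-2)): offset=1, physical=[A,B,D,E,C], logical=[B,D,E,C,A]
After op 10 (replace(4, 'l')): offset=1, physical=[l,B,D,E,C], logical=[B,D,E,C,l]
After op 11 (rotate(-2)): offset=4, physical=[l,B,D,E,C], logical=[C,l,B,D,E]
After op 12 (replace(0, 'l')): offset=4, physical=[l,B,D,E,l], logical=[l,l,B,D,E]

Answer: l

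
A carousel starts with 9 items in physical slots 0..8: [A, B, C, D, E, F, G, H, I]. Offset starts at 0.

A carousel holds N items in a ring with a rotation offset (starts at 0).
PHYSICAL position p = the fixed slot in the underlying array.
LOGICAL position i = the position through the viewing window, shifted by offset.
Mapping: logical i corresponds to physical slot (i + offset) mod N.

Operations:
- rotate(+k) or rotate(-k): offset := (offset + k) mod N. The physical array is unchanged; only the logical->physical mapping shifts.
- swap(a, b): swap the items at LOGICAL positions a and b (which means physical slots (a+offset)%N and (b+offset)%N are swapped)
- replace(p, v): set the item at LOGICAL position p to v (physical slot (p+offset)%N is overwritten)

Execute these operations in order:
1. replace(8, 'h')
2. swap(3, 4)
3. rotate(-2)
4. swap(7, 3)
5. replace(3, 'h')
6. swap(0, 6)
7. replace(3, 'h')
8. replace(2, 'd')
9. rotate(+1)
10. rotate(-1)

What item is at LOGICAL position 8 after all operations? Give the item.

Answer: G

Derivation:
After op 1 (replace(8, 'h')): offset=0, physical=[A,B,C,D,E,F,G,H,h], logical=[A,B,C,D,E,F,G,H,h]
After op 2 (swap(3, 4)): offset=0, physical=[A,B,C,E,D,F,G,H,h], logical=[A,B,C,E,D,F,G,H,h]
After op 3 (rotate(-2)): offset=7, physical=[A,B,C,E,D,F,G,H,h], logical=[H,h,A,B,C,E,D,F,G]
After op 4 (swap(7, 3)): offset=7, physical=[A,F,C,E,D,B,G,H,h], logical=[H,h,A,F,C,E,D,B,G]
After op 5 (replace(3, 'h')): offset=7, physical=[A,h,C,E,D,B,G,H,h], logical=[H,h,A,h,C,E,D,B,G]
After op 6 (swap(0, 6)): offset=7, physical=[A,h,C,E,H,B,G,D,h], logical=[D,h,A,h,C,E,H,B,G]
After op 7 (replace(3, 'h')): offset=7, physical=[A,h,C,E,H,B,G,D,h], logical=[D,h,A,h,C,E,H,B,G]
After op 8 (replace(2, 'd')): offset=7, physical=[d,h,C,E,H,B,G,D,h], logical=[D,h,d,h,C,E,H,B,G]
After op 9 (rotate(+1)): offset=8, physical=[d,h,C,E,H,B,G,D,h], logical=[h,d,h,C,E,H,B,G,D]
After op 10 (rotate(-1)): offset=7, physical=[d,h,C,E,H,B,G,D,h], logical=[D,h,d,h,C,E,H,B,G]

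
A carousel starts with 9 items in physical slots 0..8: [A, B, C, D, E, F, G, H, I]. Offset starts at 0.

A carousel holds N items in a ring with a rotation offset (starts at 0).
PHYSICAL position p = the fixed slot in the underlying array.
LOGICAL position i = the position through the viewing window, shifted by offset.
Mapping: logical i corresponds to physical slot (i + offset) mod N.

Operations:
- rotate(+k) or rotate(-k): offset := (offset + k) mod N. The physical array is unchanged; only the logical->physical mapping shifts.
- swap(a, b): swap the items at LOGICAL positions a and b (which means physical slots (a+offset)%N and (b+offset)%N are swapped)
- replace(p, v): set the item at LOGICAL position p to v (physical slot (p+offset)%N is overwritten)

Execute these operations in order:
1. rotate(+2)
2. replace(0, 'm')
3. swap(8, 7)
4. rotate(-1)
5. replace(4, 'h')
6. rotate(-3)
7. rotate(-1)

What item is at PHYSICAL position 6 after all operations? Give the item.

Answer: G

Derivation:
After op 1 (rotate(+2)): offset=2, physical=[A,B,C,D,E,F,G,H,I], logical=[C,D,E,F,G,H,I,A,B]
After op 2 (replace(0, 'm')): offset=2, physical=[A,B,m,D,E,F,G,H,I], logical=[m,D,E,F,G,H,I,A,B]
After op 3 (swap(8, 7)): offset=2, physical=[B,A,m,D,E,F,G,H,I], logical=[m,D,E,F,G,H,I,B,A]
After op 4 (rotate(-1)): offset=1, physical=[B,A,m,D,E,F,G,H,I], logical=[A,m,D,E,F,G,H,I,B]
After op 5 (replace(4, 'h')): offset=1, physical=[B,A,m,D,E,h,G,H,I], logical=[A,m,D,E,h,G,H,I,B]
After op 6 (rotate(-3)): offset=7, physical=[B,A,m,D,E,h,G,H,I], logical=[H,I,B,A,m,D,E,h,G]
After op 7 (rotate(-1)): offset=6, physical=[B,A,m,D,E,h,G,H,I], logical=[G,H,I,B,A,m,D,E,h]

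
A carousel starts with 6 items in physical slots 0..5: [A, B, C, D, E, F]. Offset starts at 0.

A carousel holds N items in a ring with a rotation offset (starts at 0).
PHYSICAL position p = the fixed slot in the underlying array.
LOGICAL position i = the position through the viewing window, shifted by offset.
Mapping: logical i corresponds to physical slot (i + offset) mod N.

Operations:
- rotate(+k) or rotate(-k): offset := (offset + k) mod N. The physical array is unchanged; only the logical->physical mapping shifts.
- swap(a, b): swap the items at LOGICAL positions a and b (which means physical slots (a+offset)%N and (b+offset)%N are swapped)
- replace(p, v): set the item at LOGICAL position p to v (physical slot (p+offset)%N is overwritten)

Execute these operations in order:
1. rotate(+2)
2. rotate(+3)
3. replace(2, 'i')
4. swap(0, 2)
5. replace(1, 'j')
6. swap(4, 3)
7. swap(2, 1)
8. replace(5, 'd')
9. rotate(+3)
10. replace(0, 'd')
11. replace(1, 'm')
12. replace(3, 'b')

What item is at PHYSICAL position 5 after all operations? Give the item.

After op 1 (rotate(+2)): offset=2, physical=[A,B,C,D,E,F], logical=[C,D,E,F,A,B]
After op 2 (rotate(+3)): offset=5, physical=[A,B,C,D,E,F], logical=[F,A,B,C,D,E]
After op 3 (replace(2, 'i')): offset=5, physical=[A,i,C,D,E,F], logical=[F,A,i,C,D,E]
After op 4 (swap(0, 2)): offset=5, physical=[A,F,C,D,E,i], logical=[i,A,F,C,D,E]
After op 5 (replace(1, 'j')): offset=5, physical=[j,F,C,D,E,i], logical=[i,j,F,C,D,E]
After op 6 (swap(4, 3)): offset=5, physical=[j,F,D,C,E,i], logical=[i,j,F,D,C,E]
After op 7 (swap(2, 1)): offset=5, physical=[F,j,D,C,E,i], logical=[i,F,j,D,C,E]
After op 8 (replace(5, 'd')): offset=5, physical=[F,j,D,C,d,i], logical=[i,F,j,D,C,d]
After op 9 (rotate(+3)): offset=2, physical=[F,j,D,C,d,i], logical=[D,C,d,i,F,j]
After op 10 (replace(0, 'd')): offset=2, physical=[F,j,d,C,d,i], logical=[d,C,d,i,F,j]
After op 11 (replace(1, 'm')): offset=2, physical=[F,j,d,m,d,i], logical=[d,m,d,i,F,j]
After op 12 (replace(3, 'b')): offset=2, physical=[F,j,d,m,d,b], logical=[d,m,d,b,F,j]

Answer: b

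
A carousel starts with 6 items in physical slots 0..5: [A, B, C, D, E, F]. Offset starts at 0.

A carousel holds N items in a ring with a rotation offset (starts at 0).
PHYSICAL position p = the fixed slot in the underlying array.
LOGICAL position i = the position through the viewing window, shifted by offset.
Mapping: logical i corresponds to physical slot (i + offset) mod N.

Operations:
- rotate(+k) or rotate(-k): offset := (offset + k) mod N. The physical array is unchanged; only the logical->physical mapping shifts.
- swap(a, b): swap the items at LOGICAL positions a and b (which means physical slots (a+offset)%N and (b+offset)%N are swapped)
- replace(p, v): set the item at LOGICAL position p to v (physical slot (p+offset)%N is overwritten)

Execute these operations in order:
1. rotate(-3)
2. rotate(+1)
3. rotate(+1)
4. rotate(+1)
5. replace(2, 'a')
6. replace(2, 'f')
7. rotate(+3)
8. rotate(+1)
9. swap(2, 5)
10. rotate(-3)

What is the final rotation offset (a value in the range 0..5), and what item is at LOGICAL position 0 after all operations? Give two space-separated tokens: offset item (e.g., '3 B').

After op 1 (rotate(-3)): offset=3, physical=[A,B,C,D,E,F], logical=[D,E,F,A,B,C]
After op 2 (rotate(+1)): offset=4, physical=[A,B,C,D,E,F], logical=[E,F,A,B,C,D]
After op 3 (rotate(+1)): offset=5, physical=[A,B,C,D,E,F], logical=[F,A,B,C,D,E]
After op 4 (rotate(+1)): offset=0, physical=[A,B,C,D,E,F], logical=[A,B,C,D,E,F]
After op 5 (replace(2, 'a')): offset=0, physical=[A,B,a,D,E,F], logical=[A,B,a,D,E,F]
After op 6 (replace(2, 'f')): offset=0, physical=[A,B,f,D,E,F], logical=[A,B,f,D,E,F]
After op 7 (rotate(+3)): offset=3, physical=[A,B,f,D,E,F], logical=[D,E,F,A,B,f]
After op 8 (rotate(+1)): offset=4, physical=[A,B,f,D,E,F], logical=[E,F,A,B,f,D]
After op 9 (swap(2, 5)): offset=4, physical=[D,B,f,A,E,F], logical=[E,F,D,B,f,A]
After op 10 (rotate(-3)): offset=1, physical=[D,B,f,A,E,F], logical=[B,f,A,E,F,D]

Answer: 1 B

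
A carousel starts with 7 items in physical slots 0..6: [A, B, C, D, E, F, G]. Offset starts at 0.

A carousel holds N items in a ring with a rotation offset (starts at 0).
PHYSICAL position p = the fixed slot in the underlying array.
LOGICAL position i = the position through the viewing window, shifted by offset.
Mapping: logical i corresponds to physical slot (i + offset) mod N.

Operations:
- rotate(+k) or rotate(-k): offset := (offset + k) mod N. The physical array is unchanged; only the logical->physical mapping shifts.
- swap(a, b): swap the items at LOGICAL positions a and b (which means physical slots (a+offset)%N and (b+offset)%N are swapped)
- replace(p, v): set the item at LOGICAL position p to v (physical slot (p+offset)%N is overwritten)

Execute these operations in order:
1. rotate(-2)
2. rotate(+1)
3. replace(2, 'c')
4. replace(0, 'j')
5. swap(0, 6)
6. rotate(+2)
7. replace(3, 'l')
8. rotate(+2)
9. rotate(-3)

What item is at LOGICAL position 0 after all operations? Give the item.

After op 1 (rotate(-2)): offset=5, physical=[A,B,C,D,E,F,G], logical=[F,G,A,B,C,D,E]
After op 2 (rotate(+1)): offset=6, physical=[A,B,C,D,E,F,G], logical=[G,A,B,C,D,E,F]
After op 3 (replace(2, 'c')): offset=6, physical=[A,c,C,D,E,F,G], logical=[G,A,c,C,D,E,F]
After op 4 (replace(0, 'j')): offset=6, physical=[A,c,C,D,E,F,j], logical=[j,A,c,C,D,E,F]
After op 5 (swap(0, 6)): offset=6, physical=[A,c,C,D,E,j,F], logical=[F,A,c,C,D,E,j]
After op 6 (rotate(+2)): offset=1, physical=[A,c,C,D,E,j,F], logical=[c,C,D,E,j,F,A]
After op 7 (replace(3, 'l')): offset=1, physical=[A,c,C,D,l,j,F], logical=[c,C,D,l,j,F,A]
After op 8 (rotate(+2)): offset=3, physical=[A,c,C,D,l,j,F], logical=[D,l,j,F,A,c,C]
After op 9 (rotate(-3)): offset=0, physical=[A,c,C,D,l,j,F], logical=[A,c,C,D,l,j,F]

Answer: A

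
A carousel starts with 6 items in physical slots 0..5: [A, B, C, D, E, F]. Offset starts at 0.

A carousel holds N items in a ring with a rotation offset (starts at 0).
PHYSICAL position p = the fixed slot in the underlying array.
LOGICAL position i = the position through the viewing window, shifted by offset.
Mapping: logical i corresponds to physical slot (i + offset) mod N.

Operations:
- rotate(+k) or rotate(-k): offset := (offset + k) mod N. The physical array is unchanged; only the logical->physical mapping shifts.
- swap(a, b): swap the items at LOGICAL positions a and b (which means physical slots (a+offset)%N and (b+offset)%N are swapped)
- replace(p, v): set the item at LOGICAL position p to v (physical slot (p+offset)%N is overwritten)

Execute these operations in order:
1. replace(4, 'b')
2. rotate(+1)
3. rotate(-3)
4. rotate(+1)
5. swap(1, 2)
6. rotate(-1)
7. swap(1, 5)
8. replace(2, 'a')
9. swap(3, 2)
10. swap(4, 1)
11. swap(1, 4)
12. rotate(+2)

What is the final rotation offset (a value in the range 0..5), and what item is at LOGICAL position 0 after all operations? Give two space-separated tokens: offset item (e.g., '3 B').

Answer: 0 A

Derivation:
After op 1 (replace(4, 'b')): offset=0, physical=[A,B,C,D,b,F], logical=[A,B,C,D,b,F]
After op 2 (rotate(+1)): offset=1, physical=[A,B,C,D,b,F], logical=[B,C,D,b,F,A]
After op 3 (rotate(-3)): offset=4, physical=[A,B,C,D,b,F], logical=[b,F,A,B,C,D]
After op 4 (rotate(+1)): offset=5, physical=[A,B,C,D,b,F], logical=[F,A,B,C,D,b]
After op 5 (swap(1, 2)): offset=5, physical=[B,A,C,D,b,F], logical=[F,B,A,C,D,b]
After op 6 (rotate(-1)): offset=4, physical=[B,A,C,D,b,F], logical=[b,F,B,A,C,D]
After op 7 (swap(1, 5)): offset=4, physical=[B,A,C,F,b,D], logical=[b,D,B,A,C,F]
After op 8 (replace(2, 'a')): offset=4, physical=[a,A,C,F,b,D], logical=[b,D,a,A,C,F]
After op 9 (swap(3, 2)): offset=4, physical=[A,a,C,F,b,D], logical=[b,D,A,a,C,F]
After op 10 (swap(4, 1)): offset=4, physical=[A,a,D,F,b,C], logical=[b,C,A,a,D,F]
After op 11 (swap(1, 4)): offset=4, physical=[A,a,C,F,b,D], logical=[b,D,A,a,C,F]
After op 12 (rotate(+2)): offset=0, physical=[A,a,C,F,b,D], logical=[A,a,C,F,b,D]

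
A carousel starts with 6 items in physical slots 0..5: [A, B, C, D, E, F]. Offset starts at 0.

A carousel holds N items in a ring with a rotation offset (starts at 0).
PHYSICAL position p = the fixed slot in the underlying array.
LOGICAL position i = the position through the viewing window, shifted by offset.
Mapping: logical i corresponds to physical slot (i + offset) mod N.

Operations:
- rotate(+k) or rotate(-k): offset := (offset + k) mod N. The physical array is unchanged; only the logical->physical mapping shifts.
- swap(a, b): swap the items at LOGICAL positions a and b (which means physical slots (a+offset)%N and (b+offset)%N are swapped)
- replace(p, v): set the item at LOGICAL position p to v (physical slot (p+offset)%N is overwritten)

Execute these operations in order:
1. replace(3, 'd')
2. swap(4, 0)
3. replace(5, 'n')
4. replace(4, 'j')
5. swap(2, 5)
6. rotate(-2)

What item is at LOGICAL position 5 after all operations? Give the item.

After op 1 (replace(3, 'd')): offset=0, physical=[A,B,C,d,E,F], logical=[A,B,C,d,E,F]
After op 2 (swap(4, 0)): offset=0, physical=[E,B,C,d,A,F], logical=[E,B,C,d,A,F]
After op 3 (replace(5, 'n')): offset=0, physical=[E,B,C,d,A,n], logical=[E,B,C,d,A,n]
After op 4 (replace(4, 'j')): offset=0, physical=[E,B,C,d,j,n], logical=[E,B,C,d,j,n]
After op 5 (swap(2, 5)): offset=0, physical=[E,B,n,d,j,C], logical=[E,B,n,d,j,C]
After op 6 (rotate(-2)): offset=4, physical=[E,B,n,d,j,C], logical=[j,C,E,B,n,d]

Answer: d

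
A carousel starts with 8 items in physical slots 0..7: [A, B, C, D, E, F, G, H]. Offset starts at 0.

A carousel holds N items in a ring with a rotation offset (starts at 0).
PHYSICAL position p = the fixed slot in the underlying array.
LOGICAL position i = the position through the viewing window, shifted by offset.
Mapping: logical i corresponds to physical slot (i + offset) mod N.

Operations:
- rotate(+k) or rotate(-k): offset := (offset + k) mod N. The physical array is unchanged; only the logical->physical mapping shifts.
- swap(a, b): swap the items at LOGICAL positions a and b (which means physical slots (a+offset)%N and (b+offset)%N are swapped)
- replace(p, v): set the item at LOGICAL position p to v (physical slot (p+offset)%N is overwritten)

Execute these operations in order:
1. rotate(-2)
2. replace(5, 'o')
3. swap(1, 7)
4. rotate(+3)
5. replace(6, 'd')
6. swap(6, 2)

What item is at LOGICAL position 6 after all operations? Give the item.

After op 1 (rotate(-2)): offset=6, physical=[A,B,C,D,E,F,G,H], logical=[G,H,A,B,C,D,E,F]
After op 2 (replace(5, 'o')): offset=6, physical=[A,B,C,o,E,F,G,H], logical=[G,H,A,B,C,o,E,F]
After op 3 (swap(1, 7)): offset=6, physical=[A,B,C,o,E,H,G,F], logical=[G,F,A,B,C,o,E,H]
After op 4 (rotate(+3)): offset=1, physical=[A,B,C,o,E,H,G,F], logical=[B,C,o,E,H,G,F,A]
After op 5 (replace(6, 'd')): offset=1, physical=[A,B,C,o,E,H,G,d], logical=[B,C,o,E,H,G,d,A]
After op 6 (swap(6, 2)): offset=1, physical=[A,B,C,d,E,H,G,o], logical=[B,C,d,E,H,G,o,A]

Answer: o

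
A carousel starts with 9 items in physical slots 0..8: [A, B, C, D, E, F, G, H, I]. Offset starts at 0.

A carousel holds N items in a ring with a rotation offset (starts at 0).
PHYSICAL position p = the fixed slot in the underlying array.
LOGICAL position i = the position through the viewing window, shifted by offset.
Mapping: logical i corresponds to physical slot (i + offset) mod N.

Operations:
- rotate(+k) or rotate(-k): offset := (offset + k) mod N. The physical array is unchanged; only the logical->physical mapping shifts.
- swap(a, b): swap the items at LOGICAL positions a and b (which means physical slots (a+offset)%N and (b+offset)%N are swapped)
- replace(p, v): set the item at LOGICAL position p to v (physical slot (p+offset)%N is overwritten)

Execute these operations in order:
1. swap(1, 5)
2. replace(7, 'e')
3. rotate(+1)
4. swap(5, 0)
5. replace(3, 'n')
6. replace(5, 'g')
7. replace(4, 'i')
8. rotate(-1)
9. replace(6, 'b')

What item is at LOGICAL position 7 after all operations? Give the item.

After op 1 (swap(1, 5)): offset=0, physical=[A,F,C,D,E,B,G,H,I], logical=[A,F,C,D,E,B,G,H,I]
After op 2 (replace(7, 'e')): offset=0, physical=[A,F,C,D,E,B,G,e,I], logical=[A,F,C,D,E,B,G,e,I]
After op 3 (rotate(+1)): offset=1, physical=[A,F,C,D,E,B,G,e,I], logical=[F,C,D,E,B,G,e,I,A]
After op 4 (swap(5, 0)): offset=1, physical=[A,G,C,D,E,B,F,e,I], logical=[G,C,D,E,B,F,e,I,A]
After op 5 (replace(3, 'n')): offset=1, physical=[A,G,C,D,n,B,F,e,I], logical=[G,C,D,n,B,F,e,I,A]
After op 6 (replace(5, 'g')): offset=1, physical=[A,G,C,D,n,B,g,e,I], logical=[G,C,D,n,B,g,e,I,A]
After op 7 (replace(4, 'i')): offset=1, physical=[A,G,C,D,n,i,g,e,I], logical=[G,C,D,n,i,g,e,I,A]
After op 8 (rotate(-1)): offset=0, physical=[A,G,C,D,n,i,g,e,I], logical=[A,G,C,D,n,i,g,e,I]
After op 9 (replace(6, 'b')): offset=0, physical=[A,G,C,D,n,i,b,e,I], logical=[A,G,C,D,n,i,b,e,I]

Answer: e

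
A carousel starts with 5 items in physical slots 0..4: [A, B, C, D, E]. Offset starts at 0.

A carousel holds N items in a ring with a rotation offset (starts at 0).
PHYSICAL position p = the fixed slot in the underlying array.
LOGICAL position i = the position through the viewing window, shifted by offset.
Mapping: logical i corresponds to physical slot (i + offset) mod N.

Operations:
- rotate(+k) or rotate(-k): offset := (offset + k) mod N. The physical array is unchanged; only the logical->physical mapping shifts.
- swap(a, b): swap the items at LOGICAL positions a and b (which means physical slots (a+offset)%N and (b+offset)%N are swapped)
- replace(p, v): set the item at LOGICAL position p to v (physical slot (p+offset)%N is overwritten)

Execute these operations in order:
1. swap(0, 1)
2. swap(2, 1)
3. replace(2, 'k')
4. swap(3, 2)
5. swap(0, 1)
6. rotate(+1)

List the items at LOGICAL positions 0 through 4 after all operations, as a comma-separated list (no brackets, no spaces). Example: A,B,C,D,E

Answer: B,D,k,E,C

Derivation:
After op 1 (swap(0, 1)): offset=0, physical=[B,A,C,D,E], logical=[B,A,C,D,E]
After op 2 (swap(2, 1)): offset=0, physical=[B,C,A,D,E], logical=[B,C,A,D,E]
After op 3 (replace(2, 'k')): offset=0, physical=[B,C,k,D,E], logical=[B,C,k,D,E]
After op 4 (swap(3, 2)): offset=0, physical=[B,C,D,k,E], logical=[B,C,D,k,E]
After op 5 (swap(0, 1)): offset=0, physical=[C,B,D,k,E], logical=[C,B,D,k,E]
After op 6 (rotate(+1)): offset=1, physical=[C,B,D,k,E], logical=[B,D,k,E,C]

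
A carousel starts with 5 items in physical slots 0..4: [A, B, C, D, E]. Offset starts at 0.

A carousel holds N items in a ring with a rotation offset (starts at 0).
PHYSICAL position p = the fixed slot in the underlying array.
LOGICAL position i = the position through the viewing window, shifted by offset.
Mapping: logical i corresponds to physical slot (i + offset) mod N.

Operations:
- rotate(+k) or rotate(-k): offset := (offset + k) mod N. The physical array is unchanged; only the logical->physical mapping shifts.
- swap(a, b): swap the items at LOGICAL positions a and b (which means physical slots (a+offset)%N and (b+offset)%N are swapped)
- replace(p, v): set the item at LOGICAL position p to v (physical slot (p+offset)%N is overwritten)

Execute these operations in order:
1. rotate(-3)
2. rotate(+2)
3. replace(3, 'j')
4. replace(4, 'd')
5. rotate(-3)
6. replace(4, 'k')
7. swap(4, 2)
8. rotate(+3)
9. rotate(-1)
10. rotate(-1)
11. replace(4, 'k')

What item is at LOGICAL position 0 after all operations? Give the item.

After op 1 (rotate(-3)): offset=2, physical=[A,B,C,D,E], logical=[C,D,E,A,B]
After op 2 (rotate(+2)): offset=4, physical=[A,B,C,D,E], logical=[E,A,B,C,D]
After op 3 (replace(3, 'j')): offset=4, physical=[A,B,j,D,E], logical=[E,A,B,j,D]
After op 4 (replace(4, 'd')): offset=4, physical=[A,B,j,d,E], logical=[E,A,B,j,d]
After op 5 (rotate(-3)): offset=1, physical=[A,B,j,d,E], logical=[B,j,d,E,A]
After op 6 (replace(4, 'k')): offset=1, physical=[k,B,j,d,E], logical=[B,j,d,E,k]
After op 7 (swap(4, 2)): offset=1, physical=[d,B,j,k,E], logical=[B,j,k,E,d]
After op 8 (rotate(+3)): offset=4, physical=[d,B,j,k,E], logical=[E,d,B,j,k]
After op 9 (rotate(-1)): offset=3, physical=[d,B,j,k,E], logical=[k,E,d,B,j]
After op 10 (rotate(-1)): offset=2, physical=[d,B,j,k,E], logical=[j,k,E,d,B]
After op 11 (replace(4, 'k')): offset=2, physical=[d,k,j,k,E], logical=[j,k,E,d,k]

Answer: j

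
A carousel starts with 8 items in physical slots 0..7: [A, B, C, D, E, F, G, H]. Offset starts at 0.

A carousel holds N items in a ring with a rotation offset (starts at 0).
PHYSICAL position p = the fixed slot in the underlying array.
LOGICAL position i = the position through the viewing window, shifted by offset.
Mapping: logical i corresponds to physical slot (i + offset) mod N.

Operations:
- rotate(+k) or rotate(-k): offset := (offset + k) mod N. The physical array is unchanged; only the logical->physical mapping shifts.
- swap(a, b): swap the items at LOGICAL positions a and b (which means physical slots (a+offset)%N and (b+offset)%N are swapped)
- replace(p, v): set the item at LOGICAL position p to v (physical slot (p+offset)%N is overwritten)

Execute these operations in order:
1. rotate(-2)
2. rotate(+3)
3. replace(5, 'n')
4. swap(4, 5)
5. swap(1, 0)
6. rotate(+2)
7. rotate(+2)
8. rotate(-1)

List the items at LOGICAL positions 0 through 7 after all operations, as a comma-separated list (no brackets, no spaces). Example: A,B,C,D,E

Answer: E,n,F,H,A,C,B,D

Derivation:
After op 1 (rotate(-2)): offset=6, physical=[A,B,C,D,E,F,G,H], logical=[G,H,A,B,C,D,E,F]
After op 2 (rotate(+3)): offset=1, physical=[A,B,C,D,E,F,G,H], logical=[B,C,D,E,F,G,H,A]
After op 3 (replace(5, 'n')): offset=1, physical=[A,B,C,D,E,F,n,H], logical=[B,C,D,E,F,n,H,A]
After op 4 (swap(4, 5)): offset=1, physical=[A,B,C,D,E,n,F,H], logical=[B,C,D,E,n,F,H,A]
After op 5 (swap(1, 0)): offset=1, physical=[A,C,B,D,E,n,F,H], logical=[C,B,D,E,n,F,H,A]
After op 6 (rotate(+2)): offset=3, physical=[A,C,B,D,E,n,F,H], logical=[D,E,n,F,H,A,C,B]
After op 7 (rotate(+2)): offset=5, physical=[A,C,B,D,E,n,F,H], logical=[n,F,H,A,C,B,D,E]
After op 8 (rotate(-1)): offset=4, physical=[A,C,B,D,E,n,F,H], logical=[E,n,F,H,A,C,B,D]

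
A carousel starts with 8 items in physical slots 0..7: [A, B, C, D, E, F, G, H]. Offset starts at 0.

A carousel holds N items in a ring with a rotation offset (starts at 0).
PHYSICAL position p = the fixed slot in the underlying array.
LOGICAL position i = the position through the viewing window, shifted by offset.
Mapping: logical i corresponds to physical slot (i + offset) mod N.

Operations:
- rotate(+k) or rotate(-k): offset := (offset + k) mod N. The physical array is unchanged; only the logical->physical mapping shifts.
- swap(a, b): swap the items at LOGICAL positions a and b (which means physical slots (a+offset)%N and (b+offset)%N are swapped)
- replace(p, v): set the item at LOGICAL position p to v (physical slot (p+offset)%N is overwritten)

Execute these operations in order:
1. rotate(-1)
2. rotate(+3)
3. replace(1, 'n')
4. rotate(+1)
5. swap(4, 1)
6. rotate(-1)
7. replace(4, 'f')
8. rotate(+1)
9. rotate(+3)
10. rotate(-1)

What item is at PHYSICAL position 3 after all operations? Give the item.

Answer: n

Derivation:
After op 1 (rotate(-1)): offset=7, physical=[A,B,C,D,E,F,G,H], logical=[H,A,B,C,D,E,F,G]
After op 2 (rotate(+3)): offset=2, physical=[A,B,C,D,E,F,G,H], logical=[C,D,E,F,G,H,A,B]
After op 3 (replace(1, 'n')): offset=2, physical=[A,B,C,n,E,F,G,H], logical=[C,n,E,F,G,H,A,B]
After op 4 (rotate(+1)): offset=3, physical=[A,B,C,n,E,F,G,H], logical=[n,E,F,G,H,A,B,C]
After op 5 (swap(4, 1)): offset=3, physical=[A,B,C,n,H,F,G,E], logical=[n,H,F,G,E,A,B,C]
After op 6 (rotate(-1)): offset=2, physical=[A,B,C,n,H,F,G,E], logical=[C,n,H,F,G,E,A,B]
After op 7 (replace(4, 'f')): offset=2, physical=[A,B,C,n,H,F,f,E], logical=[C,n,H,F,f,E,A,B]
After op 8 (rotate(+1)): offset=3, physical=[A,B,C,n,H,F,f,E], logical=[n,H,F,f,E,A,B,C]
After op 9 (rotate(+3)): offset=6, physical=[A,B,C,n,H,F,f,E], logical=[f,E,A,B,C,n,H,F]
After op 10 (rotate(-1)): offset=5, physical=[A,B,C,n,H,F,f,E], logical=[F,f,E,A,B,C,n,H]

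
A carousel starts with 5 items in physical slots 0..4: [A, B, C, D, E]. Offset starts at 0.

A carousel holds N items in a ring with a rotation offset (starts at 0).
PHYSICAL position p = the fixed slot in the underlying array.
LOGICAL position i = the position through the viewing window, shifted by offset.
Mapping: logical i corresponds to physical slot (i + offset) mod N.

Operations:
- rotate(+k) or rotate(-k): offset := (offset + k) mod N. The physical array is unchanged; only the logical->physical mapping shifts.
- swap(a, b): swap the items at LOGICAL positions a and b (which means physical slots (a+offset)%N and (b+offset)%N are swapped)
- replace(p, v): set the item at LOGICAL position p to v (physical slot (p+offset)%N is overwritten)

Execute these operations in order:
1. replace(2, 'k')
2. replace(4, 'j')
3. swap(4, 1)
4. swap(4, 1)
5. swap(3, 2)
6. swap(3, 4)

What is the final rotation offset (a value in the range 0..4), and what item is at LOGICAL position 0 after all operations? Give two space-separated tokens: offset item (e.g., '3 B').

Answer: 0 A

Derivation:
After op 1 (replace(2, 'k')): offset=0, physical=[A,B,k,D,E], logical=[A,B,k,D,E]
After op 2 (replace(4, 'j')): offset=0, physical=[A,B,k,D,j], logical=[A,B,k,D,j]
After op 3 (swap(4, 1)): offset=0, physical=[A,j,k,D,B], logical=[A,j,k,D,B]
After op 4 (swap(4, 1)): offset=0, physical=[A,B,k,D,j], logical=[A,B,k,D,j]
After op 5 (swap(3, 2)): offset=0, physical=[A,B,D,k,j], logical=[A,B,D,k,j]
After op 6 (swap(3, 4)): offset=0, physical=[A,B,D,j,k], logical=[A,B,D,j,k]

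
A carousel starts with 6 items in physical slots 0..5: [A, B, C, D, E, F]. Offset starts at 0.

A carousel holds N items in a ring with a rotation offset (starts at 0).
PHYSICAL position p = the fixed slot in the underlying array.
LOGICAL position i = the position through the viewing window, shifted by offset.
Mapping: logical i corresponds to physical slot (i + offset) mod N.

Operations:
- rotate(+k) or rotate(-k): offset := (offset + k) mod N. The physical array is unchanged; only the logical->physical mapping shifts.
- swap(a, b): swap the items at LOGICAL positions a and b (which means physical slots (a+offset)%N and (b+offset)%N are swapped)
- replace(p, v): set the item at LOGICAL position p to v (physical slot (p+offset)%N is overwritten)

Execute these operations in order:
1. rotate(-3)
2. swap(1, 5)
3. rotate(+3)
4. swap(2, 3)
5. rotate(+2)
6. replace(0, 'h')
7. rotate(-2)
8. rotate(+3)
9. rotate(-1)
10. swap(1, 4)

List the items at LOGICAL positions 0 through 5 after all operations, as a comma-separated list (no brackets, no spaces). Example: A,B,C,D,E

Answer: h,A,C,F,E,B

Derivation:
After op 1 (rotate(-3)): offset=3, physical=[A,B,C,D,E,F], logical=[D,E,F,A,B,C]
After op 2 (swap(1, 5)): offset=3, physical=[A,B,E,D,C,F], logical=[D,C,F,A,B,E]
After op 3 (rotate(+3)): offset=0, physical=[A,B,E,D,C,F], logical=[A,B,E,D,C,F]
After op 4 (swap(2, 3)): offset=0, physical=[A,B,D,E,C,F], logical=[A,B,D,E,C,F]
After op 5 (rotate(+2)): offset=2, physical=[A,B,D,E,C,F], logical=[D,E,C,F,A,B]
After op 6 (replace(0, 'h')): offset=2, physical=[A,B,h,E,C,F], logical=[h,E,C,F,A,B]
After op 7 (rotate(-2)): offset=0, physical=[A,B,h,E,C,F], logical=[A,B,h,E,C,F]
After op 8 (rotate(+3)): offset=3, physical=[A,B,h,E,C,F], logical=[E,C,F,A,B,h]
After op 9 (rotate(-1)): offset=2, physical=[A,B,h,E,C,F], logical=[h,E,C,F,A,B]
After op 10 (swap(1, 4)): offset=2, physical=[E,B,h,A,C,F], logical=[h,A,C,F,E,B]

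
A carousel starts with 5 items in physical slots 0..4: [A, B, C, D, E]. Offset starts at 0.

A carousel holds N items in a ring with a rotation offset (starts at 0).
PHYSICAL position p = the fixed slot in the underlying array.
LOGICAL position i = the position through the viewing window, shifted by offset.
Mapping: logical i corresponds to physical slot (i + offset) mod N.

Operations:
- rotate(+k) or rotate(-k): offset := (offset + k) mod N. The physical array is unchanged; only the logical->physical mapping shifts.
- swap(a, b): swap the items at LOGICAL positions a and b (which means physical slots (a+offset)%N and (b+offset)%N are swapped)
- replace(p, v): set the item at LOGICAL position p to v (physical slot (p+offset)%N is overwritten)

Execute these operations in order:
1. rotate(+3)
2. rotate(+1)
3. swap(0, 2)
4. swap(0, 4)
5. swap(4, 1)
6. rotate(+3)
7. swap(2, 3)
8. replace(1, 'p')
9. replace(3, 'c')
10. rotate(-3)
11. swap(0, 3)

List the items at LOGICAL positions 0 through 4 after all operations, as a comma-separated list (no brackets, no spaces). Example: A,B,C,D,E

Answer: C,c,E,B,p

Derivation:
After op 1 (rotate(+3)): offset=3, physical=[A,B,C,D,E], logical=[D,E,A,B,C]
After op 2 (rotate(+1)): offset=4, physical=[A,B,C,D,E], logical=[E,A,B,C,D]
After op 3 (swap(0, 2)): offset=4, physical=[A,E,C,D,B], logical=[B,A,E,C,D]
After op 4 (swap(0, 4)): offset=4, physical=[A,E,C,B,D], logical=[D,A,E,C,B]
After op 5 (swap(4, 1)): offset=4, physical=[B,E,C,A,D], logical=[D,B,E,C,A]
After op 6 (rotate(+3)): offset=2, physical=[B,E,C,A,D], logical=[C,A,D,B,E]
After op 7 (swap(2, 3)): offset=2, physical=[D,E,C,A,B], logical=[C,A,B,D,E]
After op 8 (replace(1, 'p')): offset=2, physical=[D,E,C,p,B], logical=[C,p,B,D,E]
After op 9 (replace(3, 'c')): offset=2, physical=[c,E,C,p,B], logical=[C,p,B,c,E]
After op 10 (rotate(-3)): offset=4, physical=[c,E,C,p,B], logical=[B,c,E,C,p]
After op 11 (swap(0, 3)): offset=4, physical=[c,E,B,p,C], logical=[C,c,E,B,p]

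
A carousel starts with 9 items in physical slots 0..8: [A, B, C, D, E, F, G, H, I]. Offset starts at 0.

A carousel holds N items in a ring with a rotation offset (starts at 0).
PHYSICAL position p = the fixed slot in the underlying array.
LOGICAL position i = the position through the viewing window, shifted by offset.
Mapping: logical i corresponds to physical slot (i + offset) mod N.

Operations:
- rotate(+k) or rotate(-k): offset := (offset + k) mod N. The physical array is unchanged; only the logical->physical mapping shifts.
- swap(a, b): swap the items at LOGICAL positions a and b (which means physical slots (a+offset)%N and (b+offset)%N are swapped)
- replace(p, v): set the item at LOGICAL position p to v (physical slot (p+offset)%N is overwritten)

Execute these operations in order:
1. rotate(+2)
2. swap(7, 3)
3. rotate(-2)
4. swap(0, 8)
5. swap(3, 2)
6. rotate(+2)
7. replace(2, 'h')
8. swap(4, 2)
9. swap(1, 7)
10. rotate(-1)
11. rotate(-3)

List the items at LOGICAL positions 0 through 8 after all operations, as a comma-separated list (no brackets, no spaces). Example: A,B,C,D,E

After op 1 (rotate(+2)): offset=2, physical=[A,B,C,D,E,F,G,H,I], logical=[C,D,E,F,G,H,I,A,B]
After op 2 (swap(7, 3)): offset=2, physical=[F,B,C,D,E,A,G,H,I], logical=[C,D,E,A,G,H,I,F,B]
After op 3 (rotate(-2)): offset=0, physical=[F,B,C,D,E,A,G,H,I], logical=[F,B,C,D,E,A,G,H,I]
After op 4 (swap(0, 8)): offset=0, physical=[I,B,C,D,E,A,G,H,F], logical=[I,B,C,D,E,A,G,H,F]
After op 5 (swap(3, 2)): offset=0, physical=[I,B,D,C,E,A,G,H,F], logical=[I,B,D,C,E,A,G,H,F]
After op 6 (rotate(+2)): offset=2, physical=[I,B,D,C,E,A,G,H,F], logical=[D,C,E,A,G,H,F,I,B]
After op 7 (replace(2, 'h')): offset=2, physical=[I,B,D,C,h,A,G,H,F], logical=[D,C,h,A,G,H,F,I,B]
After op 8 (swap(4, 2)): offset=2, physical=[I,B,D,C,G,A,h,H,F], logical=[D,C,G,A,h,H,F,I,B]
After op 9 (swap(1, 7)): offset=2, physical=[C,B,D,I,G,A,h,H,F], logical=[D,I,G,A,h,H,F,C,B]
After op 10 (rotate(-1)): offset=1, physical=[C,B,D,I,G,A,h,H,F], logical=[B,D,I,G,A,h,H,F,C]
After op 11 (rotate(-3)): offset=7, physical=[C,B,D,I,G,A,h,H,F], logical=[H,F,C,B,D,I,G,A,h]

Answer: H,F,C,B,D,I,G,A,h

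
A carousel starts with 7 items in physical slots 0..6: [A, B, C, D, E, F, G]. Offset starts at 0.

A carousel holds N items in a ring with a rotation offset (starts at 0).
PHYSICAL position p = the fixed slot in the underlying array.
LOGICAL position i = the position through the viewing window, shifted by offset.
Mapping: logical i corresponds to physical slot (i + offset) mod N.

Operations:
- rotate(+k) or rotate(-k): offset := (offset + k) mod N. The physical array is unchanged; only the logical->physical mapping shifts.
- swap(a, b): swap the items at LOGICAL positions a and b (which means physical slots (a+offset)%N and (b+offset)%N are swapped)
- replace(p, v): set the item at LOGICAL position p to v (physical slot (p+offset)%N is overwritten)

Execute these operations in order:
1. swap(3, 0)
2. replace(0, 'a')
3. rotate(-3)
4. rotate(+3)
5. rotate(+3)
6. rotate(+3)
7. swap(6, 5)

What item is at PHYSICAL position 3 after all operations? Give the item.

Answer: A

Derivation:
After op 1 (swap(3, 0)): offset=0, physical=[D,B,C,A,E,F,G], logical=[D,B,C,A,E,F,G]
After op 2 (replace(0, 'a')): offset=0, physical=[a,B,C,A,E,F,G], logical=[a,B,C,A,E,F,G]
After op 3 (rotate(-3)): offset=4, physical=[a,B,C,A,E,F,G], logical=[E,F,G,a,B,C,A]
After op 4 (rotate(+3)): offset=0, physical=[a,B,C,A,E,F,G], logical=[a,B,C,A,E,F,G]
After op 5 (rotate(+3)): offset=3, physical=[a,B,C,A,E,F,G], logical=[A,E,F,G,a,B,C]
After op 6 (rotate(+3)): offset=6, physical=[a,B,C,A,E,F,G], logical=[G,a,B,C,A,E,F]
After op 7 (swap(6, 5)): offset=6, physical=[a,B,C,A,F,E,G], logical=[G,a,B,C,A,F,E]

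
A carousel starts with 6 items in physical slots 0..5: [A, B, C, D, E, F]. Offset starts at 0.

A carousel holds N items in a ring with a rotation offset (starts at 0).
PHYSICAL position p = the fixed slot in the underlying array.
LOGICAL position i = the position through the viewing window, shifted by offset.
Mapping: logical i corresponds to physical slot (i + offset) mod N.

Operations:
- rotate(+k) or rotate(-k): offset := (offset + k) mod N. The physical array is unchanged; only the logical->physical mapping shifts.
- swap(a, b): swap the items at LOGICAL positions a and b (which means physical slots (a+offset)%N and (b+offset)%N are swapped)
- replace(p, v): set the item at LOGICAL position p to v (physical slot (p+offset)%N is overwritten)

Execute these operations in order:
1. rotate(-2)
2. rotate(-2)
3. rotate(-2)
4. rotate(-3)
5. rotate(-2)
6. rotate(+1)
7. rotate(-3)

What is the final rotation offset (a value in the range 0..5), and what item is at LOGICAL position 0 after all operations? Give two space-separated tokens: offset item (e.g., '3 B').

Answer: 5 F

Derivation:
After op 1 (rotate(-2)): offset=4, physical=[A,B,C,D,E,F], logical=[E,F,A,B,C,D]
After op 2 (rotate(-2)): offset=2, physical=[A,B,C,D,E,F], logical=[C,D,E,F,A,B]
After op 3 (rotate(-2)): offset=0, physical=[A,B,C,D,E,F], logical=[A,B,C,D,E,F]
After op 4 (rotate(-3)): offset=3, physical=[A,B,C,D,E,F], logical=[D,E,F,A,B,C]
After op 5 (rotate(-2)): offset=1, physical=[A,B,C,D,E,F], logical=[B,C,D,E,F,A]
After op 6 (rotate(+1)): offset=2, physical=[A,B,C,D,E,F], logical=[C,D,E,F,A,B]
After op 7 (rotate(-3)): offset=5, physical=[A,B,C,D,E,F], logical=[F,A,B,C,D,E]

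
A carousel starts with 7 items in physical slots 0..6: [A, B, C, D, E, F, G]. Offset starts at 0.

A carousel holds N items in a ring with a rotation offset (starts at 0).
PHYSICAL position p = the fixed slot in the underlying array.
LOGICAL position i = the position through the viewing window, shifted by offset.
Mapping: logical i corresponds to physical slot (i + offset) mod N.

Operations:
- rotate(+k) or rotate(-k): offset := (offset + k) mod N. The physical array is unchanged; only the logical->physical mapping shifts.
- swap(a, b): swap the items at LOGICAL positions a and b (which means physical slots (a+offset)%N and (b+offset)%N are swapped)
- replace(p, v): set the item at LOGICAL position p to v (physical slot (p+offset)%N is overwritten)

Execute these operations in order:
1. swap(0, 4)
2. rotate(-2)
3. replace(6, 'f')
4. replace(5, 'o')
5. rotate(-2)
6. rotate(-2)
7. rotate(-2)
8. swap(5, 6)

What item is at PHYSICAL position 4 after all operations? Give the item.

After op 1 (swap(0, 4)): offset=0, physical=[E,B,C,D,A,F,G], logical=[E,B,C,D,A,F,G]
After op 2 (rotate(-2)): offset=5, physical=[E,B,C,D,A,F,G], logical=[F,G,E,B,C,D,A]
After op 3 (replace(6, 'f')): offset=5, physical=[E,B,C,D,f,F,G], logical=[F,G,E,B,C,D,f]
After op 4 (replace(5, 'o')): offset=5, physical=[E,B,C,o,f,F,G], logical=[F,G,E,B,C,o,f]
After op 5 (rotate(-2)): offset=3, physical=[E,B,C,o,f,F,G], logical=[o,f,F,G,E,B,C]
After op 6 (rotate(-2)): offset=1, physical=[E,B,C,o,f,F,G], logical=[B,C,o,f,F,G,E]
After op 7 (rotate(-2)): offset=6, physical=[E,B,C,o,f,F,G], logical=[G,E,B,C,o,f,F]
After op 8 (swap(5, 6)): offset=6, physical=[E,B,C,o,F,f,G], logical=[G,E,B,C,o,F,f]

Answer: F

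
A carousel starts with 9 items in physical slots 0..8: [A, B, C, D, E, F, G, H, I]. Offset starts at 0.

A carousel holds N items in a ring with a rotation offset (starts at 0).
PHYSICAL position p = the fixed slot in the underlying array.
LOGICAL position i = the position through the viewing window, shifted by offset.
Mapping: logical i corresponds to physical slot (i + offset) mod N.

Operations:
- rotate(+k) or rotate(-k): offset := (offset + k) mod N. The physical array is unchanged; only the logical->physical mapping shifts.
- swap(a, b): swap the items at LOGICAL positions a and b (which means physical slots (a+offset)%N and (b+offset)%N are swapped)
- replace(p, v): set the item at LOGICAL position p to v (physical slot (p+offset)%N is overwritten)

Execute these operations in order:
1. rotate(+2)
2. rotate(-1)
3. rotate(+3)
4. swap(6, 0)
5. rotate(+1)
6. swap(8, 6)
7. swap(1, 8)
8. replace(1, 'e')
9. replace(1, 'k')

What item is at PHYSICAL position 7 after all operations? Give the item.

Answer: H

Derivation:
After op 1 (rotate(+2)): offset=2, physical=[A,B,C,D,E,F,G,H,I], logical=[C,D,E,F,G,H,I,A,B]
After op 2 (rotate(-1)): offset=1, physical=[A,B,C,D,E,F,G,H,I], logical=[B,C,D,E,F,G,H,I,A]
After op 3 (rotate(+3)): offset=4, physical=[A,B,C,D,E,F,G,H,I], logical=[E,F,G,H,I,A,B,C,D]
After op 4 (swap(6, 0)): offset=4, physical=[A,E,C,D,B,F,G,H,I], logical=[B,F,G,H,I,A,E,C,D]
After op 5 (rotate(+1)): offset=5, physical=[A,E,C,D,B,F,G,H,I], logical=[F,G,H,I,A,E,C,D,B]
After op 6 (swap(8, 6)): offset=5, physical=[A,E,B,D,C,F,G,H,I], logical=[F,G,H,I,A,E,B,D,C]
After op 7 (swap(1, 8)): offset=5, physical=[A,E,B,D,G,F,C,H,I], logical=[F,C,H,I,A,E,B,D,G]
After op 8 (replace(1, 'e')): offset=5, physical=[A,E,B,D,G,F,e,H,I], logical=[F,e,H,I,A,E,B,D,G]
After op 9 (replace(1, 'k')): offset=5, physical=[A,E,B,D,G,F,k,H,I], logical=[F,k,H,I,A,E,B,D,G]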